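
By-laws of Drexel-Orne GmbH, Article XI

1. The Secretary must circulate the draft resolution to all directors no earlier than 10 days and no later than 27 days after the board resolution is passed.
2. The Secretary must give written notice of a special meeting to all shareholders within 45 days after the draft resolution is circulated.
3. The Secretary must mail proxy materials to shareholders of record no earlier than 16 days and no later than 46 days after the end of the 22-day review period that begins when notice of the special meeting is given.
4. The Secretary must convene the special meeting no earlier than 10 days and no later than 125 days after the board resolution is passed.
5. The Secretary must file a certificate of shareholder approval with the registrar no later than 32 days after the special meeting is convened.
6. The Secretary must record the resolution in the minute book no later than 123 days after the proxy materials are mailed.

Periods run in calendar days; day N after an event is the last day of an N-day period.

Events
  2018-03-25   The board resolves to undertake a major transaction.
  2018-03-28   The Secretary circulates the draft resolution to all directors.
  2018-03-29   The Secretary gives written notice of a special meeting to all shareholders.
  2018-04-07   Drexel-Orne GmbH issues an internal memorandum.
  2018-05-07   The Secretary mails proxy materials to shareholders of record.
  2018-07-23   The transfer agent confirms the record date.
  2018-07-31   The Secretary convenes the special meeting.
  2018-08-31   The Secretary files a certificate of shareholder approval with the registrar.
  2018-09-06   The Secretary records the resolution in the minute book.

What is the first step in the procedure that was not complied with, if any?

(1) the permitted window runs from 2018-03-25 + 10 = 2018-04-04 to 2018-03-25 + 27 = 2018-04-21; done 2018-03-28 — 7 days before the window opened.
No need to go further; step 1 was not satisfied.

Step 1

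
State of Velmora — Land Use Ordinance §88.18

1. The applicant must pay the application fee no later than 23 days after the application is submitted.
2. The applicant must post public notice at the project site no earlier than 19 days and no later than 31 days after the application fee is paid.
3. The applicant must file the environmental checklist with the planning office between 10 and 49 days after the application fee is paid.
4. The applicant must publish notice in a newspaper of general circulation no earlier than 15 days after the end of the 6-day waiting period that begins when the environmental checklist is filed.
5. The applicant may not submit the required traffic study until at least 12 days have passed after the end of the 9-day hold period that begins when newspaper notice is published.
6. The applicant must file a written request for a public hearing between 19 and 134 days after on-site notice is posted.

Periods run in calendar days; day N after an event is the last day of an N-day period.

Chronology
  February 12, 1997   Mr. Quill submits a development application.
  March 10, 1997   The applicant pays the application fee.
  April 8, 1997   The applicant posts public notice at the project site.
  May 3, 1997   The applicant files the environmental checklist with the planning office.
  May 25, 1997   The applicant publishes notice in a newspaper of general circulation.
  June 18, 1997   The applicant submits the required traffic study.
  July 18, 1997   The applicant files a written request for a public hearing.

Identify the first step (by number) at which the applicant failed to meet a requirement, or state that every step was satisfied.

(1) due by February 12, 1997 + 23 days = March 7, 1997; March 10, 1997 misses that deadline by 3 days.
The procedure was therefore not followed at step 1.

Step 1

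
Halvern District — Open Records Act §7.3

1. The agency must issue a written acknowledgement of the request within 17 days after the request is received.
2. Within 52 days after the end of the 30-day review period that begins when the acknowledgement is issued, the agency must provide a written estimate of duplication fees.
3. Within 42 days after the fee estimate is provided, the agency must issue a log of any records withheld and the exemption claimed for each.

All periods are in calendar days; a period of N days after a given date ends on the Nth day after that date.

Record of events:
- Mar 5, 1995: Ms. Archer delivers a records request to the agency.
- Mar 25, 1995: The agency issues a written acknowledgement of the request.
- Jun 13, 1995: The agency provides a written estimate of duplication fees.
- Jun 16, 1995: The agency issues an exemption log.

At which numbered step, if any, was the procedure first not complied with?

Step 1

Step 1: 17 days after Mar 5, 1995 (when the request is received) is Mar 22, 1995; Mar 25, 1995 misses that deadline by 3 days.
That is the first point of non-compliance.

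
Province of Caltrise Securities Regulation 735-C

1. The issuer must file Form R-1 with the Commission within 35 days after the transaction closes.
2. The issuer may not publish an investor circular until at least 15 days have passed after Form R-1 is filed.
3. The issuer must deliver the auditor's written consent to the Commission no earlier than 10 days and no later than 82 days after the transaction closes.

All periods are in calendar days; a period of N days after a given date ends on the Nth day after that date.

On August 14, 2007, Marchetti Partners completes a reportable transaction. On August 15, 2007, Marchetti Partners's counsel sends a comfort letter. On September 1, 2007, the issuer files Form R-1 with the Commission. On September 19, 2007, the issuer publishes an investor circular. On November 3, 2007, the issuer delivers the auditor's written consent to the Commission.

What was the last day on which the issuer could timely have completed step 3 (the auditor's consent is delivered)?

November 4, 2007

Step 3 runs from August 14, 2007, when the transaction closes. The window is 10–82 days after August 14, 2007; it closes on November 4, 2007.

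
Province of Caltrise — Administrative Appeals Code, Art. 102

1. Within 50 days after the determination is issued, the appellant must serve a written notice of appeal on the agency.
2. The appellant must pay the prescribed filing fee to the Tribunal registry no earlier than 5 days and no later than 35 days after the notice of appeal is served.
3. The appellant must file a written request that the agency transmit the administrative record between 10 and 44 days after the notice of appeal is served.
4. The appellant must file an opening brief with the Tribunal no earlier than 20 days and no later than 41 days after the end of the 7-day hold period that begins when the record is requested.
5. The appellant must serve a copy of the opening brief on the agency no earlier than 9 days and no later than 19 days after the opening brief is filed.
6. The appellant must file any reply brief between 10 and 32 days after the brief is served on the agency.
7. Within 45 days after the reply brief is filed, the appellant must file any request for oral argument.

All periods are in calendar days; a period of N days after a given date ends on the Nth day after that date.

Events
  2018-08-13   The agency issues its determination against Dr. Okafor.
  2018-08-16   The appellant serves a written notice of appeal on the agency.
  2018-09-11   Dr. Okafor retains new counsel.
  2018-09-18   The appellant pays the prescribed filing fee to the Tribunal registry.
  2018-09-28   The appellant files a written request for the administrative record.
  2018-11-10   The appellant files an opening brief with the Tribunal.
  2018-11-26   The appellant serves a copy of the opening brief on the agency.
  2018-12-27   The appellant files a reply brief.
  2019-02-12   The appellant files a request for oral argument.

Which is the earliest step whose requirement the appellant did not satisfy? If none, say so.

Step 7

(1) due by 2018-08-13 + 50 days = 2018-10-02; 2018-08-16 is within that limit.
(2) the permitted window runs from 2018-08-16 + 5 = 2018-08-21 to 2018-08-16 + 35 = 2018-09-20; done 2018-09-18 — within the window.
(3) the permitted window runs from 2018-08-16 + 10 = 2018-08-26 to 2018-08-16 + 44 = 2018-09-29; done 2018-09-28, which is between those dates.
(4) the permitted window runs from 2018-10-05 + 20 = 2018-10-25 to 2018-10-05 + 41 = 2018-11-15; done 2018-11-10 — within the window.
(5) the permitted window runs from 2018-11-10 + 9 = 2018-11-19 to 2018-11-10 + 19 = 2018-11-29; done 2018-11-26, which is between those dates.
(6) the permitted window runs from 2018-11-26 + 10 = 2018-12-06 to 2018-11-26 + 32 = 2018-12-28; done 2018-12-27, which is between those dates.
(7) due by 2018-12-27 + 45 days = 2019-02-10; 2019-02-12 misses that deadline by 2 days.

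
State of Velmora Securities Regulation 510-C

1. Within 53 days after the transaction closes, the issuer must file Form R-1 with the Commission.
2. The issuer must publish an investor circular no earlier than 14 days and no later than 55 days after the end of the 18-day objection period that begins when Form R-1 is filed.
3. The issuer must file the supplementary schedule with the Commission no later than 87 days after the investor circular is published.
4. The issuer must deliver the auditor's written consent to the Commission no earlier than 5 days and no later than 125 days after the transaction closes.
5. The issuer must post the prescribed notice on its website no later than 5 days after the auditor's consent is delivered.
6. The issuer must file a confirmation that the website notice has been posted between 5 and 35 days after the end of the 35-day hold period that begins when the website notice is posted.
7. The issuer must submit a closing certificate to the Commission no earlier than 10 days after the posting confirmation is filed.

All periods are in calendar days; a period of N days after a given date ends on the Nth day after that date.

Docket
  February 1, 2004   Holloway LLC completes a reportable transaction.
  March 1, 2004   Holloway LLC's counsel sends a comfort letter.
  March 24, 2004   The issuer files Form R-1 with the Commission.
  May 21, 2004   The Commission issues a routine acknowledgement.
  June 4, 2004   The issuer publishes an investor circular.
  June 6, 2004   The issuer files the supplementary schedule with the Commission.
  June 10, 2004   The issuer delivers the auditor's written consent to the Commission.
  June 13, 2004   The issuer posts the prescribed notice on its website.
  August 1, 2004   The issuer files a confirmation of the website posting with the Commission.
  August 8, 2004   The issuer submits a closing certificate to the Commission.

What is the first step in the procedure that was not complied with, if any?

(1) due by February 1, 2004 + 53 days = March 25, 2004; done March 24, 2004 — timely.
(2) the permitted window runs from April 11, 2004 + 14 = April 25, 2004 to April 11, 2004 + 55 = June 5, 2004; done June 4, 2004 — within the window.
(3) due by June 4, 2004 + 87 days = August 30, 2004; completed June 6, 2004, before the deadline.
(4) the permitted window runs from February 1, 2004 + 5 = February 6, 2004 to February 1, 2004 + 125 = June 5, 2004; done June 10, 2004 — 5 days after the window closed.
The procedure was therefore not followed at step 4.

Step 4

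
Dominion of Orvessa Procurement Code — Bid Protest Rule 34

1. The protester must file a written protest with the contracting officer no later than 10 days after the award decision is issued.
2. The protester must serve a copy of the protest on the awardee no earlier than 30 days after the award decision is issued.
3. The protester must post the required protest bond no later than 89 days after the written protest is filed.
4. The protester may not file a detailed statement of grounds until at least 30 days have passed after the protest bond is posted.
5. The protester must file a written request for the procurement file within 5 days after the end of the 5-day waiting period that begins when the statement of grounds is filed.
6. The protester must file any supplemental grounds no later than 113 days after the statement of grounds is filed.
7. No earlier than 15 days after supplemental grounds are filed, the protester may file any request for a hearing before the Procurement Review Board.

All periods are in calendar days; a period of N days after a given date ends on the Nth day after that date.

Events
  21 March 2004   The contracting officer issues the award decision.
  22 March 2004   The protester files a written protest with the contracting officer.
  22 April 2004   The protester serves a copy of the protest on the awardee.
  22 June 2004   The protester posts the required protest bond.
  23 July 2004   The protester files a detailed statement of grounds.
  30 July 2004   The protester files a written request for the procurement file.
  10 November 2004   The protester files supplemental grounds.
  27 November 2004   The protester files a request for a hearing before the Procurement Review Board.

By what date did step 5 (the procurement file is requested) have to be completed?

2 August 2004

The statement of grounds is filed on 23 July 2004; the 5-day waiting period therefore ends 28 July 2004, and step 5 runs from that date. 5 days after 28 July 2004 is 2 August 2004.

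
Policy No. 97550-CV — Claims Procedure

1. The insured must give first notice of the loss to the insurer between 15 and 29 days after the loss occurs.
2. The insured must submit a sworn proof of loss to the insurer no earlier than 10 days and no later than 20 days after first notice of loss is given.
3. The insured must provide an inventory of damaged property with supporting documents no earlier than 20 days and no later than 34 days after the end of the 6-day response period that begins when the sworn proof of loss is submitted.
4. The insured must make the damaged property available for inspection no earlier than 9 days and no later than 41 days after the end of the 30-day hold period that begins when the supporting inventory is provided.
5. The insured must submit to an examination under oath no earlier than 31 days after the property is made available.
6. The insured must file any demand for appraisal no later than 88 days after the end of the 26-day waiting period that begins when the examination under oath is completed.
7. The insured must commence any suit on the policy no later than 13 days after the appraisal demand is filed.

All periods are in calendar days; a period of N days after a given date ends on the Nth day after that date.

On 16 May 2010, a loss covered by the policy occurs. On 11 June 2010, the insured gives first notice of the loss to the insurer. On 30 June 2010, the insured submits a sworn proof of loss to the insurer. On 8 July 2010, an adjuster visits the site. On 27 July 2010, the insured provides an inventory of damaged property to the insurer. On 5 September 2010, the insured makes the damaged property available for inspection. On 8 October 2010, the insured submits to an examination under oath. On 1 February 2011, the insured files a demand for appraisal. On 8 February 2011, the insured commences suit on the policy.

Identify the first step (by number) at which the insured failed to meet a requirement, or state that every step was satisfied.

(1) the permitted window runs from 16 May 2010 + 15 = 31 May 2010 to 16 May 2010 + 29 = 14 June 2010; done 11 June 2010 — within the window.
(2) the permitted window runs from 11 June 2010 + 10 = 21 June 2010 to 11 June 2010 + 20 = 1 July 2010; 30 June 2010 falls inside that range.
(3) the permitted window runs from 6 July 2010 + 20 = 26 July 2010 to 6 July 2010 + 34 = 9 August 2010; done 27 July 2010 — within the window.
(4) the permitted window runs from 26 August 2010 + 9 = 4 September 2010 to 26 August 2010 + 41 = 6 October 2010; done 5 September 2010 — within the window.
(5) permitted from 5 September 2010 + 31 days = 6 October 2010 onward; 8 October 2010 is on or after that date.
(6) due by 3 November 2010 + 88 days = 30 January 2011; 1 February 2011 misses that deadline by 2 days.
The procedure was therefore not followed at step 6.

Step 6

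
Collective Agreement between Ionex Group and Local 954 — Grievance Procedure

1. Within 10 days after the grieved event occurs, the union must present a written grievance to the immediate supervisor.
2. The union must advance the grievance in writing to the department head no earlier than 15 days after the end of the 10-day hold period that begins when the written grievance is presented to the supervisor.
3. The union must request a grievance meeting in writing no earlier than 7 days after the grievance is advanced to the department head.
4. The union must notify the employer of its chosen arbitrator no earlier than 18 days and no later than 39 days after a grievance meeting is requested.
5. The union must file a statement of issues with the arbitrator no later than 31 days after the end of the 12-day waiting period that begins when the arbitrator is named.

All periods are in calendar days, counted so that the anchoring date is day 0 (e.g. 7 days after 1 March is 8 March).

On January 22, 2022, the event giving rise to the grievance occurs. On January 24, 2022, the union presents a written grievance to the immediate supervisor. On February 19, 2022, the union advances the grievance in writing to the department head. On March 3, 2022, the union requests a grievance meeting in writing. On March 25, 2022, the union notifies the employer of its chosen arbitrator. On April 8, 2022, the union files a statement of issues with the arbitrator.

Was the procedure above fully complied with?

Yes

(1) due by January 22, 2022 + 10 days = February 1, 2022; done January 24, 2022 — timely.
(2) permitted from February 3, 2022 + 15 days = February 18, 2022 onward; done February 19, 2022 — permitted.
(3) permitted from February 19, 2022 + 7 days = February 26, 2022 onward; done March 3, 2022, after the minimum wait.
(4) the permitted window runs from March 3, 2022 + 18 = March 21, 2022 to March 3, 2022 + 39 = April 11, 2022; March 25, 2022 falls inside that range.
(5) due by April 6, 2022 + 31 days = May 7, 2022; done April 8, 2022 — timely.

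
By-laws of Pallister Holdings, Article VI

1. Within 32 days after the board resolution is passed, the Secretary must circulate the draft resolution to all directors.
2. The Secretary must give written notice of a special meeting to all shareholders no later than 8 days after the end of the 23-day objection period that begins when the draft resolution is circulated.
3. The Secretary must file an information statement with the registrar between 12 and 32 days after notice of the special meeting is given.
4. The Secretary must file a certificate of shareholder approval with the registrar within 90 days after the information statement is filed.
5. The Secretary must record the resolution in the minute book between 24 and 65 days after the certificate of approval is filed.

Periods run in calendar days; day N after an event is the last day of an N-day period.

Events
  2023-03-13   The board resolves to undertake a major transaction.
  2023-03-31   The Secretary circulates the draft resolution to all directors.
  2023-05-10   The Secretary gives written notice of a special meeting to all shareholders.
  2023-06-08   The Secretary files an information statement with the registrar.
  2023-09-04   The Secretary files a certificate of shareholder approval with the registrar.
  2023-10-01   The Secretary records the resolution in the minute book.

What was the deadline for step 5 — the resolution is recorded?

2023-11-08

Step 5 runs from 2023-09-04, when the certificate of approval is filed. The window is 24–65 days after 2023-09-04; it closes on 2023-11-08.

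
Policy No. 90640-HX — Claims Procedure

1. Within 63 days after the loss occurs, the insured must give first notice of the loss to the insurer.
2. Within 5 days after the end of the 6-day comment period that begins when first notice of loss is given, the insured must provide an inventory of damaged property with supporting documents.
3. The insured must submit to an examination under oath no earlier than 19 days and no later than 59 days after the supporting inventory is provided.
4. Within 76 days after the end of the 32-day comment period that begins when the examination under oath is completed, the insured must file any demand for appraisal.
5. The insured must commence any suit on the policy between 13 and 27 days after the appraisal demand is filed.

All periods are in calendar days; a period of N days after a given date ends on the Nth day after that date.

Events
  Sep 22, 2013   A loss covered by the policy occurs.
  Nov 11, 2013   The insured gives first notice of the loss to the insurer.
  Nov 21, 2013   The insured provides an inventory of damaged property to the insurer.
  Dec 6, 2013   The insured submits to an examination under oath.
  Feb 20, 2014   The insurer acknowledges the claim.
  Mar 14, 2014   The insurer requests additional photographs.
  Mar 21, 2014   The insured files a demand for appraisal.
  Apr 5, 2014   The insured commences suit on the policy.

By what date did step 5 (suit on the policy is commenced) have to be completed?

Step 5 runs from Mar 21, 2014, when the appraisal demand is filed. The window is 13–27 days after Mar 21, 2014; it closes on Apr 17, 2014.

Apr 17, 2014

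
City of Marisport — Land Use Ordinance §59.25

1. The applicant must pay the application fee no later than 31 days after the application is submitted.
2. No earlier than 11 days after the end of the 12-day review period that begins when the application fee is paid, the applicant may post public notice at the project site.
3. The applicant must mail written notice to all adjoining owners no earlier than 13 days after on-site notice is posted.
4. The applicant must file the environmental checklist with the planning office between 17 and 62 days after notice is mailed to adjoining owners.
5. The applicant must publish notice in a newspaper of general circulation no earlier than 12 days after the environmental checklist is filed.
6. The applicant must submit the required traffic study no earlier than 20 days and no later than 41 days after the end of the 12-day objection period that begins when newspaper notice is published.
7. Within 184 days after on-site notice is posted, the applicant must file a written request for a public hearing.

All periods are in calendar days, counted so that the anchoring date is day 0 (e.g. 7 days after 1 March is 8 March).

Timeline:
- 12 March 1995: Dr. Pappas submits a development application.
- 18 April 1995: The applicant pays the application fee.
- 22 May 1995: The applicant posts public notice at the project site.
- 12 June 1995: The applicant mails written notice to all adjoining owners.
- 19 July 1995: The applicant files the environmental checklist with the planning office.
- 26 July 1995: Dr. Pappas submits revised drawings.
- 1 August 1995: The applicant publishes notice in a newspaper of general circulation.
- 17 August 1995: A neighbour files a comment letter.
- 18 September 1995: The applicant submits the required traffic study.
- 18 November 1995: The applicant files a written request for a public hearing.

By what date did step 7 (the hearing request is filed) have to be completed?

Step 7 runs from 22 May 1995, when on-site notice is posted. 184 days after 22 May 1995 is 22 November 1995.

22 November 1995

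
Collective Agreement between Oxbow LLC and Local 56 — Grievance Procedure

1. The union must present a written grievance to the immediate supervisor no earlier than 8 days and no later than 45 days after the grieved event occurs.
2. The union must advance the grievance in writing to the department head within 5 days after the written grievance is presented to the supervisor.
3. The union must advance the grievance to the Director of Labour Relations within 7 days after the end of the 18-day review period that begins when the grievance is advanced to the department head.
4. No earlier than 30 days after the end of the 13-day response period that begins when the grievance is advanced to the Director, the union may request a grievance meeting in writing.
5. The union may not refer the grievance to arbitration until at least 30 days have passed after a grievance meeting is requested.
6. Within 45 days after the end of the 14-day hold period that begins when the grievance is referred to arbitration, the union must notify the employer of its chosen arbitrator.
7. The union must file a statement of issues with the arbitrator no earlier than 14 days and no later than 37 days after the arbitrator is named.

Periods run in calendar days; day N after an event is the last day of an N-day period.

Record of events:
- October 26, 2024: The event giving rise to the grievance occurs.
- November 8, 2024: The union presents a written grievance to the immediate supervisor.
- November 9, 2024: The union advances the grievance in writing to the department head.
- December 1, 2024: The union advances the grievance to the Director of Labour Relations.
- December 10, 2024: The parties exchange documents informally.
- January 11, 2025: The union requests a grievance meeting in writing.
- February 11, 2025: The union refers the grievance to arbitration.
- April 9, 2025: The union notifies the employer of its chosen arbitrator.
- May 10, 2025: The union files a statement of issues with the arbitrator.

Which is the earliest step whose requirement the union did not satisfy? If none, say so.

Step 4

Step 1 — 8 and 45 days from October 26, 2024 (when the grieved event occurs) are November 3, 2024 and December 10, 2024 respectively; done November 8, 2024 — within the window.
Step 2 — counting 5 days from November 8, 2024 (when the written grievance is presented to the supervisor) gives a deadline of November 13, 2024; completed November 9, 2024, before the deadline.
Step 3 — counting 7 days from November 27, 2024 (end of the 18-day review period, which began when the grievance is advanced to the department head on November 9, 2024) gives a deadline of December 4, 2024; December 1, 2024 is within that limit.
Step 4 — must wait 30 days from December 14, 2024 (end of the 13-day response period, which began when the grievance is advanced to the Director on December 1, 2024), so not before January 13, 2025; January 11, 2025 is 2 days before the earliest permitted date.
The analysis stops there.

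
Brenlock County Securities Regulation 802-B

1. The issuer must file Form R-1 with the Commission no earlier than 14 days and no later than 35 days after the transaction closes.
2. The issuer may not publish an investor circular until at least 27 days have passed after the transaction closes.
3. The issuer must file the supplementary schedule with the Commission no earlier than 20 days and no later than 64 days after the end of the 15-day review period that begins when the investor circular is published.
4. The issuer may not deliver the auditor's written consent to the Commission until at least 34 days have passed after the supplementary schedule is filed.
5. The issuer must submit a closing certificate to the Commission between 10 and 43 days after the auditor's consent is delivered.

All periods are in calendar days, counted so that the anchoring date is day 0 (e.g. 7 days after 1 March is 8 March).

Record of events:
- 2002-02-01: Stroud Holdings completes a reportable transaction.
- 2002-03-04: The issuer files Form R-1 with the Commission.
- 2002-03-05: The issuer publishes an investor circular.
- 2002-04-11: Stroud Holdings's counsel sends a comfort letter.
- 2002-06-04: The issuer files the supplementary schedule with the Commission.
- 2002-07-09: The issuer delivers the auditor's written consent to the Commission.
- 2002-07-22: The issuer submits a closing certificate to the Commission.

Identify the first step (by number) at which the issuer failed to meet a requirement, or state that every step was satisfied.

Step 3

Step 1: the window is 14–35 days after 2002-02-01 (when the transaction closes), so 2002-02-15 through 2002-03-08; done 2002-03-04, which is between those dates.
Step 2: the earliest permitted date is 27 days after 2002-02-01 (when the transaction closes), i.e. 2002-02-28; done 2002-03-05, after the minimum wait.
Step 3: the window is 20–64 days after 2002-03-20 (end of the 15-day review period, which began when the investor circular is published on 2002-03-05), so 2002-04-09 through 2002-05-23; 2002-06-04 is 12 days past the end of the window.
No need to go further; step 3 was not satisfied.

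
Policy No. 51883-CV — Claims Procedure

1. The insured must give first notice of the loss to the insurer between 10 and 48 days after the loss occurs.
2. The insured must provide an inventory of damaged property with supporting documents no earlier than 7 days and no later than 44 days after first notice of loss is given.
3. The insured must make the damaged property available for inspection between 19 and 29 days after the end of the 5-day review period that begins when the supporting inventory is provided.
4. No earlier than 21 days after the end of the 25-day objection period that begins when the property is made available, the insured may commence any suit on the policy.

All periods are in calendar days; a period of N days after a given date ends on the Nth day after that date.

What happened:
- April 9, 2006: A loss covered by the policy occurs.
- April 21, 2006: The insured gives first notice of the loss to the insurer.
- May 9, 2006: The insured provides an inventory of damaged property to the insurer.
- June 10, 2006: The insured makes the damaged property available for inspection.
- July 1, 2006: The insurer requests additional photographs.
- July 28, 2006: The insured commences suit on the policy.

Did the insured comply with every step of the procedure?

Step 1: the window is 10–48 days after April 9, 2006 (when the loss occurs), so April 19, 2006 through May 27, 2006; done April 21, 2006, which is between those dates.
Step 2: the window is 7–44 days after April 21, 2006 (when first notice of loss is given), so April 28, 2006 through June 4, 2006; May 9, 2006 falls inside that range.
Step 3: the window is 19–29 days after May 14, 2006 (end of the 5-day review period, which began when the supporting inventory is provided on May 9, 2006), so June 2, 2006 through June 12, 2006; June 10, 2006 falls inside that range.
Step 4: the earliest permitted date is 21 days after July 5, 2006 (end of the 25-day objection period, which began when the property is made available on June 10, 2006), i.e. July 26, 2006; July 28, 2006 is on or after that date.

Yes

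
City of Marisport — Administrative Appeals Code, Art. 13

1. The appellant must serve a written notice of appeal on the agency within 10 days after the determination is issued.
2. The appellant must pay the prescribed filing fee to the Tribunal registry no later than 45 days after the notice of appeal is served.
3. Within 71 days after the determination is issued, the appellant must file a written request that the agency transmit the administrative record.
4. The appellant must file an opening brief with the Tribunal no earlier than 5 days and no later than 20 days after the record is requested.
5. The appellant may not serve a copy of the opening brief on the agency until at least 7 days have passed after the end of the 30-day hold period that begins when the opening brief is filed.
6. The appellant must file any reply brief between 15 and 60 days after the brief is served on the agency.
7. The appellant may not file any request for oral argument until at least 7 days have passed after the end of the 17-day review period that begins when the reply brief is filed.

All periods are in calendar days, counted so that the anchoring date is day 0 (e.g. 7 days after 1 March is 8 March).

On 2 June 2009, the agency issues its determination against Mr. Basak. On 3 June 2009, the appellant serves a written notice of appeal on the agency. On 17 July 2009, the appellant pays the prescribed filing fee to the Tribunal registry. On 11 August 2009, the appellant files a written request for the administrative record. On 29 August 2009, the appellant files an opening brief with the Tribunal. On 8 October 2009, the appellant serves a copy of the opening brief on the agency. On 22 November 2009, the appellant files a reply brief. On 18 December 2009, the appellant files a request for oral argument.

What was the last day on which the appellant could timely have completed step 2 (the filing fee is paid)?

Step 2 runs from 3 June 2009, when the notice of appeal is served. 45 days after 3 June 2009 is 18 July 2009.

18 July 2009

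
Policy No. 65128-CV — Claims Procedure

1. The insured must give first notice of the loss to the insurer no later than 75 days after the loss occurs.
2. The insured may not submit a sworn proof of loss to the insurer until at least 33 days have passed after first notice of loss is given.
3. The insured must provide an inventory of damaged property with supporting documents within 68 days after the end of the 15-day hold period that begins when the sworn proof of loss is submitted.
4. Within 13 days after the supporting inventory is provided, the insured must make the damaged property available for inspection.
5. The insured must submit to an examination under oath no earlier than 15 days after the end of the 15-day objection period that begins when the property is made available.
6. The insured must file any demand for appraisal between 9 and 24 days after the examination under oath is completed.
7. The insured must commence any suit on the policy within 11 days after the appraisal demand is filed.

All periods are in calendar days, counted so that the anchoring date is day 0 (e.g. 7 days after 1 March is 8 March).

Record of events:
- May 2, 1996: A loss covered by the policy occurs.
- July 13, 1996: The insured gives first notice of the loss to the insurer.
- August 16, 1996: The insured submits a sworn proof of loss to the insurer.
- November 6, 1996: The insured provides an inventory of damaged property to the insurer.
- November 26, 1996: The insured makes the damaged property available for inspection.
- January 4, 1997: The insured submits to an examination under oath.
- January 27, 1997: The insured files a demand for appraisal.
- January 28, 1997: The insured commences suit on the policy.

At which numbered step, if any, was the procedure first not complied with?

Step 4

(1) due by May 2, 1996 + 75 days = July 16, 1996; July 13, 1996 is within that limit.
(2) permitted from July 13, 1996 + 33 days = August 15, 1996 onward; August 16, 1996 is on or after that date.
(3) due by August 31, 1996 + 68 days = November 7, 1996; completed November 6, 1996, before the deadline.
(4) due by November 6, 1996 + 13 days = November 19, 1996; November 26, 1996 misses that deadline by 7 days.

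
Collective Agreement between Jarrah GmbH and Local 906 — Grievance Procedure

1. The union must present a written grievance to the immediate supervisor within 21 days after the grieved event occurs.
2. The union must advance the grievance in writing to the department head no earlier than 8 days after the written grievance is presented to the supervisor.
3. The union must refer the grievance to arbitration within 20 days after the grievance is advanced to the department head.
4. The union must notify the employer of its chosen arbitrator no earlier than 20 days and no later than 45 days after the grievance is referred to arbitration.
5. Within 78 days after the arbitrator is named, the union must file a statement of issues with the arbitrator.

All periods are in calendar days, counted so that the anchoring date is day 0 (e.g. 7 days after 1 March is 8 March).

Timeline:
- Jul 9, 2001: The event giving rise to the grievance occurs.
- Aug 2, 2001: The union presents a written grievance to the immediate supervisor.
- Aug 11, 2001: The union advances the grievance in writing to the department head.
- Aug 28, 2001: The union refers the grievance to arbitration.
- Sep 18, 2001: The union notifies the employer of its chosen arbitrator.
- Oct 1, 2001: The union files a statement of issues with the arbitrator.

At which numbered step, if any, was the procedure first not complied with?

Step 1

(1) due by Jul 9, 2001 + 21 days = Jul 30, 2001; Aug 2, 2001 misses that deadline by 3 days.
The procedure was therefore not followed at step 1.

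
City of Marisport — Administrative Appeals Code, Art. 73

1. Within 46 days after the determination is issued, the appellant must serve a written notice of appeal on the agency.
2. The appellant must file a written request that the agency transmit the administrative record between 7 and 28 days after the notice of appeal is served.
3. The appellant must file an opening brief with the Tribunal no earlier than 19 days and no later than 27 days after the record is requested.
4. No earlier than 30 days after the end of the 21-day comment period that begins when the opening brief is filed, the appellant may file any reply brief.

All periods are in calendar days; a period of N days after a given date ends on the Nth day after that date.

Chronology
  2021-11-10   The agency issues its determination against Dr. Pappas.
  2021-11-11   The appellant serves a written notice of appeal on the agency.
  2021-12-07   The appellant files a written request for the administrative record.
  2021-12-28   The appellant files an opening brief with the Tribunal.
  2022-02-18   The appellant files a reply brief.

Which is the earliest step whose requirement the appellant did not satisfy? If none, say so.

None — every step was satisfied

Step 1: 46 days after 2021-11-10 (when the determination is issued) is 2021-12-26; 2021-11-11 is within that limit.
Step 2: the window is 7–28 days after 2021-11-11 (when the notice of appeal is served), so 2021-11-18 through 2021-12-09; done 2021-12-07 — within the window.
Step 3: the window is 19–27 days after 2021-12-07 (when the record is requested), so 2021-12-26 through 2022-01-03; done 2021-12-28, which is between those dates.
Step 4: the earliest permitted date is 30 days after 2022-01-18 (end of the 21-day comment period, which began when the opening brief is filed on 2021-12-28), i.e. 2022-02-17; 2022-02-18 is on or after that date.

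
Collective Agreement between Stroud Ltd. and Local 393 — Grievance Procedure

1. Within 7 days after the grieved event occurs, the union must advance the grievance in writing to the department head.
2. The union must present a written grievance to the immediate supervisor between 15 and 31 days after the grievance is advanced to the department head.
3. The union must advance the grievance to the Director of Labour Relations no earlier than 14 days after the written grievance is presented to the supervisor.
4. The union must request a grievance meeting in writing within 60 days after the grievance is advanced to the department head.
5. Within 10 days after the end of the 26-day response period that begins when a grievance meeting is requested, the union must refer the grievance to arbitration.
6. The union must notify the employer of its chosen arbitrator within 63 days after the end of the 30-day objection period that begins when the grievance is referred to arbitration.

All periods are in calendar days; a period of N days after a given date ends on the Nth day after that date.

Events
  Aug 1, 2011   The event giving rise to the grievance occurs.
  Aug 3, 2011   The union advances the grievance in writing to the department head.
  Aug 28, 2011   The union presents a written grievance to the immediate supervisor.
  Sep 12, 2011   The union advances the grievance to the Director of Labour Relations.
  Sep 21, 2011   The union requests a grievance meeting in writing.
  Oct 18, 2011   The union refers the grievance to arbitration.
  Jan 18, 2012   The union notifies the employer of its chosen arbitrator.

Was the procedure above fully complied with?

Step 1 — counting 7 days from Aug 1, 2011 (when the grieved event occurs) gives a deadline of Aug 8, 2011; completed Aug 3, 2011, before the deadline.
Step 2 — 15 and 31 days from Aug 3, 2011 (when the grievance is advanced to the department head) are Aug 18, 2011 and Sep 3, 2011 respectively; Aug 28, 2011 falls inside that range.
Step 3 — must wait 14 days from Aug 28, 2011 (when the written grievance is presented to the supervisor), so not before Sep 11, 2011; done Sep 12, 2011, after the minimum wait.
Step 4 — counting 60 days from Aug 3, 2011 (when the grievance is advanced to the department head) gives a deadline of Oct 2, 2011; Sep 21, 2011 is within that limit.
Step 5 — counting 10 days from Oct 17, 2011 (end of the 26-day response period, which began when a grievance meeting is requested on Sep 21, 2011) gives a deadline of Oct 27, 2011; completed Oct 18, 2011, before the deadline.
Step 6 — counting 63 days from Nov 17, 2011 (end of the 30-day objection period, which began when the grievance is referred to arbitration on Oct 18, 2011) gives a deadline of Jan 19, 2012; completed Jan 18, 2012, before the deadline.

Yes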